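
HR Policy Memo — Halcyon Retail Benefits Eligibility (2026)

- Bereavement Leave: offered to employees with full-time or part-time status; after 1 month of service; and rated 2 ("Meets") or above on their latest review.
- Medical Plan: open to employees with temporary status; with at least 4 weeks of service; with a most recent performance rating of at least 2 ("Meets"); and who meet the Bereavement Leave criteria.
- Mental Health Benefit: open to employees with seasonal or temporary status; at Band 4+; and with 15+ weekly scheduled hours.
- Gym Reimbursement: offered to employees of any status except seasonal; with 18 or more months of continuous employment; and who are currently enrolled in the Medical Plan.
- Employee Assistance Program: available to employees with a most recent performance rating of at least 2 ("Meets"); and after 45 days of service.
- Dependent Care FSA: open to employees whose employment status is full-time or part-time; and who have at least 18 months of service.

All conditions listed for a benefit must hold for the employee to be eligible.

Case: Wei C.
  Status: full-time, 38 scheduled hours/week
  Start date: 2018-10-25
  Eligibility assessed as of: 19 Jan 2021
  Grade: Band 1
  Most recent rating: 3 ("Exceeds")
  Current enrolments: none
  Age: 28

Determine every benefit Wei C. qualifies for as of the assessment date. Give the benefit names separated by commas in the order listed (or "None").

Bereavement Leave, Employee Assistance Program, Dependent Care FSA

Service from 2018-10-25 to 19 Jan 2021: 817 days.
Bereavement Leave — status full-time ✓; service 817 days ≥ 1 month (≈30 days) ✓; rating 3 ≥ 2 ✓ → eligible.
Medical Plan — status full-time ✗ (requires temporary) → not eligible.
Mental Health Benefit — status full-time ✗ (requires seasonal or temporary) → not eligible.
Gym Reimbursement — status full-time ✓ (not excluded); service 817 days ≥ 18 months (≈540 days) ✓; not enrolled in Medical Plan ✗ → not eligible.
Employee Assistance Program — rating 3 ≥ 2 ✓; service 817 days ≥ 45 days ✓ → eligible.
Dependent Care FSA — status full-time ✓; service 817 days ≥ 18 months (≈540 days) ✓ → eligible.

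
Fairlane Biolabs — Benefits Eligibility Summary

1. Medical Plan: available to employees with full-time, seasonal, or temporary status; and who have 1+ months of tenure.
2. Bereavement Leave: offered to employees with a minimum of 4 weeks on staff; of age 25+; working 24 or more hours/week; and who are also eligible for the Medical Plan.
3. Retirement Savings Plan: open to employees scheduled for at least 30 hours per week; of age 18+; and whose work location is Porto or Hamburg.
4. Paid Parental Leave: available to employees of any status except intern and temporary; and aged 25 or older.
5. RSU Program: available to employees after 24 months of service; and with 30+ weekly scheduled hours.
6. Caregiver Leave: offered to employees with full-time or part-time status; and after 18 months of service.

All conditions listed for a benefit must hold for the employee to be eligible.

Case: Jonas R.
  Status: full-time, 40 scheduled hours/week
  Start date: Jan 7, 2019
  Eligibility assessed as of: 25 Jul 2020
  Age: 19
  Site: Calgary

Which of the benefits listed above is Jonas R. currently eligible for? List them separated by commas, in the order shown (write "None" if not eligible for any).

Medical Plan, Caregiver Leave

Service from Jan 7, 2019 to 25 Jul 2020: 565 days.
Medical Plan — status full-time ✓; service 565 days ≥ 1 month (≈30 days) ✓ → eligible.
Bereavement Leave — service 565 days ≥ 4 weeks (≈28 days) ✓; age 19 < 25 ✗ → not eligible.
Retirement Savings Plan — 40 hrs/wk ≥ 30 ✓; age 19 ≥ 18 ✓; site Calgary ✗ (not Porto or Hamburg) → not eligible.
Paid Parental Leave — status full-time ✓ (not excluded); age 19 < 25 ✗ → not eligible.
RSU Program — service 565 days < 24 months (≈720 days) ✗ → not eligible.
Caregiver Leave — status full-time ✓; service 565 days ≥ 18 months (≈540 days) ✓ → eligible.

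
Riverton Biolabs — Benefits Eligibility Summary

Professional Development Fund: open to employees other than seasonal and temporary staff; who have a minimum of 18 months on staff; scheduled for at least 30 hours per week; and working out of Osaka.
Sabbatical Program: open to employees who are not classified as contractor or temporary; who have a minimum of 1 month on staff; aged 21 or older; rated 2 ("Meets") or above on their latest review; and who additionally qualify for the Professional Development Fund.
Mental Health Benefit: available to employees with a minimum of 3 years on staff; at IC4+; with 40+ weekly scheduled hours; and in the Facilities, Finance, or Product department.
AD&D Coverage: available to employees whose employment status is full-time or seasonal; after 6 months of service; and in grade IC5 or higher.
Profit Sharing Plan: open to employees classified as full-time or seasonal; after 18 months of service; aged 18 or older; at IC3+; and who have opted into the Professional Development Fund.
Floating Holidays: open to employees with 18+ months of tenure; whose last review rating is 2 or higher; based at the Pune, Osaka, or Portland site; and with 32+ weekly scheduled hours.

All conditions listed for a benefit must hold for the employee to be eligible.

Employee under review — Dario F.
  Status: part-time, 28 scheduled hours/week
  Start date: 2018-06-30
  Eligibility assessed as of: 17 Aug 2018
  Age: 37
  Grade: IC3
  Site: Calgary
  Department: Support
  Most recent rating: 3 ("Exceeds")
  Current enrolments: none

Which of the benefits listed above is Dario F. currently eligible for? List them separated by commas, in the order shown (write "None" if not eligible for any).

Service from 2018-06-30 to 17 Aug 2018: 48 days.
Professional Development Fund — status part-time ✓ (not excluded); service 48 days < 18 months (≈540 days) ✗ → not eligible.
Sabbatical Program — status part-time ✓ (not excluded); service 48 days ≥ 1 month (≈30 days) ✓; age 37 ≥ 21 ✓; rating 3 ≥ 2 ✓; not eligible for Professional Development Fund ✗ → not eligible.
Mental Health Benefit — service 48 days < 3 years (≈1095 days) ✗ → not eligible.
AD&D Coverage — status part-time ✗ (requires full-time or seasonal) → not eligible.
Profit Sharing Plan — status part-time ✗ (requires full-time or seasonal) → not eligible.
Floating Holidays — service 48 days < 18 months (≈540 days) ✗ → not eligible.

None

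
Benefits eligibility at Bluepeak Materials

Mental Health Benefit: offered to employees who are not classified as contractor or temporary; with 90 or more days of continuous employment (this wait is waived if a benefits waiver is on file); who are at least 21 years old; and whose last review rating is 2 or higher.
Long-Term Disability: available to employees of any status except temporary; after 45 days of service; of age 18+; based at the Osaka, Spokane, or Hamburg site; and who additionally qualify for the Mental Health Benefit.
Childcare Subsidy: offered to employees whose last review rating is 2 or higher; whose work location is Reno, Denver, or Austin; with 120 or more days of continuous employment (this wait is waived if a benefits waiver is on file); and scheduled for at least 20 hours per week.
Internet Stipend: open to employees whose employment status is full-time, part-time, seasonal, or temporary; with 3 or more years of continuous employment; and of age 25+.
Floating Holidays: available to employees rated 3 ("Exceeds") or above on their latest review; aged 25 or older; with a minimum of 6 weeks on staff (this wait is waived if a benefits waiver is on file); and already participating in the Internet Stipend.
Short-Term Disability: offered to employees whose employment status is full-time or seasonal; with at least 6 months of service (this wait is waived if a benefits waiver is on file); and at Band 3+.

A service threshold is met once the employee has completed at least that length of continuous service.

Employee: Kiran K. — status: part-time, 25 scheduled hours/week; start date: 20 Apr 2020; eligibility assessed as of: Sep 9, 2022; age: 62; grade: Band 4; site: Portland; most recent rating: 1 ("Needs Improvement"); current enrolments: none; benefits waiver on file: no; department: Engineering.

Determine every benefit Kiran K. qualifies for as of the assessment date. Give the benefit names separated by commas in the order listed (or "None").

None

Service from 20 Apr 2020 to Sep 9, 2022: 872 days.
Mental Health Benefit — status part-time ✓ (not excluded); no waiver, service 872 days ≥ 90 days ✓; age 62 ≥ 21 ✓; rating 1 < 2 ✗ → not eligible.
Long-Term Disability — status part-time ✓ (not excluded); service 872 days ≥ 45 days ✓; age 62 ≥ 18 ✓; site Portland ✗ (not Osaka, Spokane, or Hamburg) → not eligible.
Childcare Subsidy — rating 1 < 2 ✗ → not eligible.
Internet Stipend — status part-time ✓; service 872 days < 3 years (≈1095 days) ✗ → not eligible.
Floating Holidays — rating 1 < 3 ✗ → not eligible.
Short-Term Disability — status part-time ✗ (requires full-time or seasonal) → not eligible.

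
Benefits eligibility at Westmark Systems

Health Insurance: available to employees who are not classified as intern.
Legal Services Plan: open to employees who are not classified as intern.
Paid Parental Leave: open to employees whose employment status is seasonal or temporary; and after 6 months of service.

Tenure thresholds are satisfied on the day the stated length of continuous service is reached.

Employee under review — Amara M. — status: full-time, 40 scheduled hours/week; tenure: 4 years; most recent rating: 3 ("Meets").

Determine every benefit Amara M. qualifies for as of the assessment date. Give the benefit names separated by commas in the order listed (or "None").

Health Insurance, Legal Services Plan

Health Insurance — status full-time ✓ (not excluded) → eligible.
Legal Services Plan — status full-time ✓ (not excluded) → eligible.
Paid Parental Leave — status full-time ✗ (requires seasonal or temporary) → not eligible.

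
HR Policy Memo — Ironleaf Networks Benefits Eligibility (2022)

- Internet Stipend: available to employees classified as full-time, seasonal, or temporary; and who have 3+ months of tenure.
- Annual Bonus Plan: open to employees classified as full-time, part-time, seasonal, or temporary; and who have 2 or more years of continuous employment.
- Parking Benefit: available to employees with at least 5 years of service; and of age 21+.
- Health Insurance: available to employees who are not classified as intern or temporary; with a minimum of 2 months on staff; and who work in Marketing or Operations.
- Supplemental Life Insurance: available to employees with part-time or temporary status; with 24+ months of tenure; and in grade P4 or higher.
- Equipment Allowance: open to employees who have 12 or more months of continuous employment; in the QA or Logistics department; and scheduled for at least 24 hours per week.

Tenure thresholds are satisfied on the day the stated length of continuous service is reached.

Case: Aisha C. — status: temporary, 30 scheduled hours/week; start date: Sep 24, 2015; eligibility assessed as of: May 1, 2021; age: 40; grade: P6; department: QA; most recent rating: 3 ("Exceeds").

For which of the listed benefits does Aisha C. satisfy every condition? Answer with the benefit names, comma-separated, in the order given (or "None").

Service from Sep 24, 2015 to May 1, 2021: 2046 days.
Internet Stipend — status temporary ✓; service 2046 days ≥ 3 months (≈90 days) ✓ → eligible.
Annual Bonus Plan — status temporary ✓; service 2046 days ≥ 2 years (≈730 days) ✓ → eligible.
Parking Benefit — service 2046 days ≥ 5 years (≈1825 days) ✓; age 40 ≥ 21 ✓ → eligible.
Health Insurance — status temporary ✗ (excluded) → not eligible.
Supplemental Life Insurance — status temporary ✓; service 2046 days ≥ 24 months (≈720 days) ✓; grade P6 ≥ P4 ✓ → eligible.
Equipment Allowance — service 2046 days ≥ 12 months (≈360 days) ✓; dept QA ✓; 30 hrs/wk ≥ 24 ✓ → eligible.

Internet Stipend, Annual Bonus Plan, Parking Benefit, Supplemental Life Insurance, Equipment Allowance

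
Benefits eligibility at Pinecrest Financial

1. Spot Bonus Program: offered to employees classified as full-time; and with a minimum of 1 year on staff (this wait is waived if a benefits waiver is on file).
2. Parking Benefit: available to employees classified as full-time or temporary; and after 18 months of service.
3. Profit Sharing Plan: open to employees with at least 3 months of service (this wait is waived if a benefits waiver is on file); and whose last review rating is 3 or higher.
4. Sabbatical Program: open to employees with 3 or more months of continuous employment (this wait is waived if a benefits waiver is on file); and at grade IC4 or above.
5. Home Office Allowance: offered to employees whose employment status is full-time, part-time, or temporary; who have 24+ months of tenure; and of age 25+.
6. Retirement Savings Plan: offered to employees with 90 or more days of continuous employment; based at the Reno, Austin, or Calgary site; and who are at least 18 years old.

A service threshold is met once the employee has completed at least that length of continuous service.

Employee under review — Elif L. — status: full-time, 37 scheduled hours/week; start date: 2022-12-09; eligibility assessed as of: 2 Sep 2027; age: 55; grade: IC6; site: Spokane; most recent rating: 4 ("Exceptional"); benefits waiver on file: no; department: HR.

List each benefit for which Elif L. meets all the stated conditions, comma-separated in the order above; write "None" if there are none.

Service from 2022-12-09 to 2 Sep 2027: 1728 days.
Spot Bonus Program — status full-time ✓; no waiver, service 1728 days ≥ 1 year (≈365 days) ✓ → eligible.
Parking Benefit — status full-time ✓; service 1728 days ≥ 18 months (≈540 days) ✓ → eligible.
Profit Sharing Plan — no waiver, service 1728 days ≥ 3 months (≈90 days) ✓; rating 4 ≥ 3 ✓ → eligible.
Sabbatical Program — no waiver, service 1728 days ≥ 3 months (≈90 days) ✓; grade IC6 ≥ IC4 ✓ → eligible.
Home Office Allowance — status full-time ✓; service 1728 days ≥ 24 months (≈720 days) ✓; age 55 ≥ 25 ✓ → eligible.
Retirement Savings Plan — service 1728 days ≥ 90 days ✓; site Spokane ✗ (not Reno, Austin, or Calgary) → not eligible.

Spot Bonus Program, Parking Benefit, Profit Sharing Plan, Sabbatical Program, Home Office Allowance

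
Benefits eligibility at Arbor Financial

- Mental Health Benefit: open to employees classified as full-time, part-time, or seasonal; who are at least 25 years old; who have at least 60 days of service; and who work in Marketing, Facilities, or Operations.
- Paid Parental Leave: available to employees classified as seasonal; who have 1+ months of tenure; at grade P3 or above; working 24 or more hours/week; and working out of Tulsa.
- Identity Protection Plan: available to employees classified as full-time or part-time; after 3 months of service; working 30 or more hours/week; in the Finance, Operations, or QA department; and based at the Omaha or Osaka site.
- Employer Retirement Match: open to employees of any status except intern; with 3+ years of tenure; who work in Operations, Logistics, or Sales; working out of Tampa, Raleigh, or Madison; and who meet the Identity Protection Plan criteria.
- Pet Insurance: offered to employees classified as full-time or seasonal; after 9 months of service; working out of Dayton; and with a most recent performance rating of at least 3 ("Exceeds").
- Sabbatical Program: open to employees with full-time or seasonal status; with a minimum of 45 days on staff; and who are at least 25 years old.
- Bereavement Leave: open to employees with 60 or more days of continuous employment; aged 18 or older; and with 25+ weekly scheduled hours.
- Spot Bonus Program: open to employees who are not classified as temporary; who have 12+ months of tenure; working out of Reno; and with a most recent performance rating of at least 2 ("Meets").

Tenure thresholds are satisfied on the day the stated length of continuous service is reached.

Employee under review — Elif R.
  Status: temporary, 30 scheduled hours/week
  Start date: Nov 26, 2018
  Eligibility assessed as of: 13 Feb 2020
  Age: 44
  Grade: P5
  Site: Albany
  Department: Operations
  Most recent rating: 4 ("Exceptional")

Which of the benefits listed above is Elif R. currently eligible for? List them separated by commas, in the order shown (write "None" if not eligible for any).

Service from Nov 26, 2018 to 13 Feb 2020: 444 days.
Mental Health Benefit — status temporary ✗ (requires full-time, part-time, or seasonal) → not eligible.
Paid Parental Leave — status temporary ✗ (requires seasonal) → not eligible.
Identity Protection Plan — status temporary ✗ (requires full-time or part-time) → not eligible.
Employer Retirement Match — status temporary ✓ (not excluded); service 444 days < 3 years (≈1095 days) ✗ → not eligible.
Pet Insurance — status temporary ✗ (requires full-time or seasonal) → not eligible.
Sabbatical Program — status temporary ✗ (requires full-time or seasonal) → not eligible.
Bereavement Leave — service 444 days ≥ 60 days ✓; age 44 ≥ 18 ✓; 30 hrs/wk ≥ 25 ✓ → eligible.
Spot Bonus Program — status temporary ✗ (excluded) → not eligible.

Bereavement Leave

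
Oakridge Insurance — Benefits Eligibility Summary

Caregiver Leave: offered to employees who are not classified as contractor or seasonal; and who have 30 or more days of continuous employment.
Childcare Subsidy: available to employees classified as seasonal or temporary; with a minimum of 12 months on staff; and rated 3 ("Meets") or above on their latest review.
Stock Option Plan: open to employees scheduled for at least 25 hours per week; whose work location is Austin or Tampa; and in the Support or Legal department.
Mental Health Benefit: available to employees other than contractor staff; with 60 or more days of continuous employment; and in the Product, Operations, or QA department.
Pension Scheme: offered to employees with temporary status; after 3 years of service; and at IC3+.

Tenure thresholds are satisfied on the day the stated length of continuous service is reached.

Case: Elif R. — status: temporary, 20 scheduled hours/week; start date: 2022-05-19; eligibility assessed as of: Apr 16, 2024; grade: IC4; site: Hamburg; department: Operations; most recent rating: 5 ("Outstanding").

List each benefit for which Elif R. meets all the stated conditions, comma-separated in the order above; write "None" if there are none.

Caregiver Leave, Childcare Subsidy, Mental Health Benefit

Service from 2022-05-19 to Apr 16, 2024: 698 days.
Caregiver Leave — status temporary ✓ (not excluded); service 698 days ≥ 30 days ✓ → eligible.
Childcare Subsidy — status temporary ✓; service 698 days ≥ 12 months (≈360 days) ✓; rating 5 ≥ 3 ✓ → eligible.
Stock Option Plan — 20 hrs/wk < 25 ✗ → not eligible.
Mental Health Benefit — status temporary ✓ (not excluded); service 698 days ≥ 60 days ✓; dept Operations ✓ → eligible.
Pension Scheme — status temporary ✓; service 698 days < 3 years (≈1095 days) ✗ → not eligible.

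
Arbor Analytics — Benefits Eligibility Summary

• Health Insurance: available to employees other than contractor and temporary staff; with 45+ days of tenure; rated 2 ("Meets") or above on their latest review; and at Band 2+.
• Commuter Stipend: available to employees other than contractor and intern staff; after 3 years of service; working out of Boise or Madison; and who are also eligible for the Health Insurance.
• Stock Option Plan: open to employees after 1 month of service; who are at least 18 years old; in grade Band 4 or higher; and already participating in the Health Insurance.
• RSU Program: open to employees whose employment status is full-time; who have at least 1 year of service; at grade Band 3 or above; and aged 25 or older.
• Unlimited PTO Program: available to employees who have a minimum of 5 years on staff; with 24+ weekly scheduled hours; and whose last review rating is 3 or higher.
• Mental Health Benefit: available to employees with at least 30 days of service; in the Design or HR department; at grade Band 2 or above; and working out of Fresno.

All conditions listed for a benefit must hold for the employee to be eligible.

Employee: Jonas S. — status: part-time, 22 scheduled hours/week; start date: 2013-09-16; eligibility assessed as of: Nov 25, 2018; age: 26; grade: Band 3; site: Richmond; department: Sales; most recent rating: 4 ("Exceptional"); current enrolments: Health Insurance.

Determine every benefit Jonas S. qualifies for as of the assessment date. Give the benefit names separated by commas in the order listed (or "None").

Service from 2013-09-16 to Nov 25, 2018: 1896 days.
Health Insurance — status part-time ✓ (not excluded); service 1896 days ≥ 45 days ✓; rating 4 ≥ 2 ✓; grade Band 3 ≥ Band 2 ✓ → eligible.
Commuter Stipend — status part-time ✓ (not excluded); service 1896 days ≥ 3 years (≈1095 days) ✓; site Richmond ✗ (not Boise or Madison) → not eligible.
Stock Option Plan — service 1896 days ≥ 1 month (≈30 days) ✓; age 26 ≥ 18 ✓; grade Band 3 < Band 4 ✗ → not eligible.
RSU Program — status part-time ✗ (requires full-time) → not eligible.
Unlimited PTO Program — service 1896 days ≥ 5 years (≈1825 days) ✓; 22 hrs/wk < 24 ✗ → not eligible.
Mental Health Benefit — service 1896 days ≥ 30 days ✓; dept Sales ✗ → not eligible.

Health Insurance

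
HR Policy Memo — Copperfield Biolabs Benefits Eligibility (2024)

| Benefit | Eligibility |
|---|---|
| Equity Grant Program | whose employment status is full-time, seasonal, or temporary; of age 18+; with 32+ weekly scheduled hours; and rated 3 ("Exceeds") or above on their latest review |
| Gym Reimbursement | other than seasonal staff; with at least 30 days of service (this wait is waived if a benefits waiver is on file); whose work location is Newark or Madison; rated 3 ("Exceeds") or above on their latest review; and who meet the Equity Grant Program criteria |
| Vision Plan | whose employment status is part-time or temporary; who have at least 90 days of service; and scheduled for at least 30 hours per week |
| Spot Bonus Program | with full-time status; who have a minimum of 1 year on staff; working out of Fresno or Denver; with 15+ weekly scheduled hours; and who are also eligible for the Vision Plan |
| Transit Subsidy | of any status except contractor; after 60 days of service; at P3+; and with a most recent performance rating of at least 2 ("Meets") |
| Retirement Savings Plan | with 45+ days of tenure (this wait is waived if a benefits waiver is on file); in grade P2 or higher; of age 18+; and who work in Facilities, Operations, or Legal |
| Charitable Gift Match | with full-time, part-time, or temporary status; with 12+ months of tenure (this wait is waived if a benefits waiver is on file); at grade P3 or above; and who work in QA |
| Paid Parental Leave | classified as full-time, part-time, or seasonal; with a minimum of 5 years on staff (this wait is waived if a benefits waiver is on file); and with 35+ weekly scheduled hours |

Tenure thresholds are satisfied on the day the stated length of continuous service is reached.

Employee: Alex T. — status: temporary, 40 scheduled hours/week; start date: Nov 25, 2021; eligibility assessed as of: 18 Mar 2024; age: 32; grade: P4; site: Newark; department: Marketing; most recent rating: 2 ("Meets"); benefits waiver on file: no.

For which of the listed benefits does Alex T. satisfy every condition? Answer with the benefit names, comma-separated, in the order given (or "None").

Vision Plan, Transit Subsidy

Service from Nov 25, 2021 to 18 Mar 2024: 844 days.
Equity Grant Program — status temporary ✓; age 32 ≥ 18 ✓; 40 hrs/wk ≥ 32 ✓; rating 2 < 3 ✗ → not eligible.
Gym Reimbursement — status temporary ✓ (not excluded); no waiver, service 844 days ≥ 30 days ✓; site Newark ✓; rating 2 < 3 ✗ → not eligible.
Vision Plan — status temporary ✓; service 844 days ≥ 90 days ✓; 40 hrs/wk ≥ 30 ✓ → eligible.
Spot Bonus Program — status temporary ✗ (requires full-time) → not eligible.
Transit Subsidy — status temporary ✓ (not excluded); service 844 days ≥ 60 days ✓; grade P4 ≥ P3 ✓; rating 2 ≥ 2 ✓ → eligible.
Retirement Savings Plan — no waiver, service 844 days ≥ 45 days ✓; grade P4 ≥ P2 ✓; age 32 ≥ 18 ✓; dept Marketing ✗ → not eligible.
Charitable Gift Match — status temporary ✓; no waiver, service 844 days ≥ 12 months (≈360 days) ✓; grade P4 ≥ P3 ✓; dept Marketing ✗ → not eligible.
Paid Parental Leave — status temporary ✗ (requires full-time, part-time, or seasonal) → not eligible.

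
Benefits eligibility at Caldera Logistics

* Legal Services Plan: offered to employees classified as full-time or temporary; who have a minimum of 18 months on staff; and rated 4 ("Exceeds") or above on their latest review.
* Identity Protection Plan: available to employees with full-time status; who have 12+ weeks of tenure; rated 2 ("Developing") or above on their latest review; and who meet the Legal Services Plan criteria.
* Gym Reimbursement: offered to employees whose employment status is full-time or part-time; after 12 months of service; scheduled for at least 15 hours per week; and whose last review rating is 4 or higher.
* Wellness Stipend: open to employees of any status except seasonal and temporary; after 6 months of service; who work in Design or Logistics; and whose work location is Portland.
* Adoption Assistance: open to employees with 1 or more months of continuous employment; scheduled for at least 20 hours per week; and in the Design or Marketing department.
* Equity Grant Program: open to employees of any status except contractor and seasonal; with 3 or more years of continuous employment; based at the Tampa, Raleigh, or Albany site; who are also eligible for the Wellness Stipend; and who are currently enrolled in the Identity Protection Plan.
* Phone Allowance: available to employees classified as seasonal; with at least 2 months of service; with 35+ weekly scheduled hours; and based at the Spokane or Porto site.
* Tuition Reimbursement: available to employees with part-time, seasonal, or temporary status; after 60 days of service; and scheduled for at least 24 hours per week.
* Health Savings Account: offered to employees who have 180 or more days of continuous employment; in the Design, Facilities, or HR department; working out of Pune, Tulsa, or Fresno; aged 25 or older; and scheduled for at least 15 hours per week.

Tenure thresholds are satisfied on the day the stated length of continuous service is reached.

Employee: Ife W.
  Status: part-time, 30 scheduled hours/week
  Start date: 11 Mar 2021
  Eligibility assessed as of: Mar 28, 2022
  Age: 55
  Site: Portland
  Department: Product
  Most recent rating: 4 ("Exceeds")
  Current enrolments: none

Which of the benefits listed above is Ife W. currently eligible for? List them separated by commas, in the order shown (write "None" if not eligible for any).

Service from 11 Mar 2021 to Mar 28, 2022: 382 days.
Legal Services Plan — status part-time ✗ (requires full-time or temporary) → not eligible.
Identity Protection Plan — status part-time ✗ (requires full-time) → not eligible.
Gym Reimbursement — status part-time ✓; service 382 days ≥ 12 months (≈360 days) ✓; 30 hrs/wk ≥ 15 ✓; rating 4 ≥ 4 ✓ → eligible.
Wellness Stipend — status part-time ✓ (not excluded); service 382 days ≥ 6 months (≈180 days) ✓; dept Product ✗ → not eligible.
Adoption Assistance — service 382 days ≥ 1 month (≈30 days) ✓; 30 hrs/wk ≥ 20 ✓; dept Product ✗ → not eligible.
Equity Grant Program — status part-time ✓ (not excluded); service 382 days < 3 years (≈1095 days) ✗ → not eligible.
Phone Allowance — status part-time ✗ (requires seasonal) → not eligible.
Tuition Reimbursement — status part-time ✓; service 382 days ≥ 60 days ✓; 30 hrs/wk ≥ 24 ✓ → eligible.
Health Savings Account — service 382 days ≥ 180 days ✓; dept Product ✗ → not eligible.

Gym Reimbursement, Tuition Reimbursement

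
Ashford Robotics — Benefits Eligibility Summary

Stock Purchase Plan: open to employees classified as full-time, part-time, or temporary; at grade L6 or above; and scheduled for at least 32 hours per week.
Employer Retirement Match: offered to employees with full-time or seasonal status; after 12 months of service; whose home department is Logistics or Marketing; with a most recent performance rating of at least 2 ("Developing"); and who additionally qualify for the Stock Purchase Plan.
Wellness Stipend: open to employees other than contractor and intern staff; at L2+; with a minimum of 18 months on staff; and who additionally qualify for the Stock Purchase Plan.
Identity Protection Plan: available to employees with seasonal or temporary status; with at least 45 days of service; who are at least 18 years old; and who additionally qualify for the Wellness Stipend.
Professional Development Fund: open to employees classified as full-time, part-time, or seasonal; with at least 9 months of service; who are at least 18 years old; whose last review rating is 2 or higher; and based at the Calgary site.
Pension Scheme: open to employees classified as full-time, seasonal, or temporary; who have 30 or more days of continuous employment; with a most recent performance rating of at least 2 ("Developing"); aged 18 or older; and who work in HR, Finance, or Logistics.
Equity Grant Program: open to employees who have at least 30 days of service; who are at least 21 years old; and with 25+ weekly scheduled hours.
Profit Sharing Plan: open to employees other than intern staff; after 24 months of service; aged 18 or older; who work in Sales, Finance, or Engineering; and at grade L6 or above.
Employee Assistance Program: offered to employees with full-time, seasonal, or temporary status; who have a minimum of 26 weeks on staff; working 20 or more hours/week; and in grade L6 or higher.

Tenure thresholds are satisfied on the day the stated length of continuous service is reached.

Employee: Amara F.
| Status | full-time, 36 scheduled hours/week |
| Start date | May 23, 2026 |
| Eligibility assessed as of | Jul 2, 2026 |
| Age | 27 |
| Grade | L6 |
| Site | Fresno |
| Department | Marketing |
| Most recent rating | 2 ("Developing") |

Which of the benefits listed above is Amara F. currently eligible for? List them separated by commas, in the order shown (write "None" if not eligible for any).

Service from May 23, 2026 to Jul 2, 2026: 40 days.
Stock Purchase Plan — status full-time ✓; grade L6 ≥ L6 ✓; 36 hrs/wk ≥ 32 ✓ → eligible.
Employer Retirement Match — status full-time ✓; service 40 days < 12 months (≈360 days) ✗ → not eligible.
Wellness Stipend — status full-time ✓ (not excluded); grade L6 ≥ L2 ✓; service 40 days < 18 months (≈540 days) ✗ → not eligible.
Identity Protection Plan — status full-time ✗ (requires seasonal or temporary) → not eligible.
Professional Development Fund — status full-time ✓; service 40 days < 9 months (≈270 days) ✗ → not eligible.
Pension Scheme — status full-time ✓; service 40 days ≥ 30 days ✓; rating 2 ≥ 2 ✓; age 27 ≥ 18 ✓; dept Marketing ✗ → not eligible.
Equity Grant Program — service 40 days ≥ 30 days ✓; age 27 ≥ 21 ✓; 36 hrs/wk ≥ 25 ✓ → eligible.
Profit Sharing Plan — status full-time ✓ (not excluded); service 40 days < 24 months (≈720 days) ✗ → not eligible.
Employee Assistance Program — status full-time ✓; service 40 days < 26 weeks (≈182 days) ✗ → not eligible.

Stock Purchase Plan, Equity Grant Program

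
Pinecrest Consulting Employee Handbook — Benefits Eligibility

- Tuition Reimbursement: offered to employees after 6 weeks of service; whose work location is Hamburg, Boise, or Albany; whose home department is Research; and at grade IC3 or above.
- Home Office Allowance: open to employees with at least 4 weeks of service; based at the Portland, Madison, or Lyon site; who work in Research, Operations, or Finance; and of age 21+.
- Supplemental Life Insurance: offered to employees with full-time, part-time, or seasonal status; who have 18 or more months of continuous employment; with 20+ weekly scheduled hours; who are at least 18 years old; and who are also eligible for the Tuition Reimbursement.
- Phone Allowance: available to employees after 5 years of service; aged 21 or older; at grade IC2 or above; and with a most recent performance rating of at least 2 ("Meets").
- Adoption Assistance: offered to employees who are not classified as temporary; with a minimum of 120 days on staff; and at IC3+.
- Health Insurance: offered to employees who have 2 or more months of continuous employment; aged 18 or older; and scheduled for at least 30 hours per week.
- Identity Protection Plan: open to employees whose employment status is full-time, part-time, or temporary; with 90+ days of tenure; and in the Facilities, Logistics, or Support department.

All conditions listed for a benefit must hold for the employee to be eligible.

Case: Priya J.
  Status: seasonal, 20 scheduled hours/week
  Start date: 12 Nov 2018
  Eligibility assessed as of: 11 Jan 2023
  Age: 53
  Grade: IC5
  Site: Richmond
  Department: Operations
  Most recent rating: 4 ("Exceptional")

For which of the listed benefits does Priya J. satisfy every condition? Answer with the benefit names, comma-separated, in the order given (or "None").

Service from 12 Nov 2018 to 11 Jan 2023: 1521 days.
Tuition Reimbursement — service 1521 days ≥ 6 weeks (≈42 days) ✓; site Richmond ✗ (not Hamburg, Boise, or Albany) → not eligible.
Home Office Allowance — service 1521 days ≥ 4 weeks (≈28 days) ✓; site Richmond ✗ (not Portland, Madison, or Lyon) → not eligible.
Supplemental Life Insurance — status seasonal ✓; service 1521 days ≥ 18 months (≈540 days) ✓; 20 hrs/wk ≥ 20 ✓; age 53 ≥ 18 ✓; not eligible for Tuition Reimbursement ✗ → not eligible.
Phone Allowance — service 1521 days < 5 years (≈1825 days) ✗ → not eligible.
Adoption Assistance — status seasonal ✓ (not excluded); service 1521 days ≥ 120 days ✓; grade IC5 ≥ IC3 ✓ → eligible.
Health Insurance — service 1521 days ≥ 2 months (≈60 days) ✓; age 53 ≥ 18 ✓; 20 hrs/wk < 30 ✗ → not eligible.
Identity Protection Plan — status seasonal ✗ (requires full-time, part-time, or temporary) → not eligible.

Adoption Assistance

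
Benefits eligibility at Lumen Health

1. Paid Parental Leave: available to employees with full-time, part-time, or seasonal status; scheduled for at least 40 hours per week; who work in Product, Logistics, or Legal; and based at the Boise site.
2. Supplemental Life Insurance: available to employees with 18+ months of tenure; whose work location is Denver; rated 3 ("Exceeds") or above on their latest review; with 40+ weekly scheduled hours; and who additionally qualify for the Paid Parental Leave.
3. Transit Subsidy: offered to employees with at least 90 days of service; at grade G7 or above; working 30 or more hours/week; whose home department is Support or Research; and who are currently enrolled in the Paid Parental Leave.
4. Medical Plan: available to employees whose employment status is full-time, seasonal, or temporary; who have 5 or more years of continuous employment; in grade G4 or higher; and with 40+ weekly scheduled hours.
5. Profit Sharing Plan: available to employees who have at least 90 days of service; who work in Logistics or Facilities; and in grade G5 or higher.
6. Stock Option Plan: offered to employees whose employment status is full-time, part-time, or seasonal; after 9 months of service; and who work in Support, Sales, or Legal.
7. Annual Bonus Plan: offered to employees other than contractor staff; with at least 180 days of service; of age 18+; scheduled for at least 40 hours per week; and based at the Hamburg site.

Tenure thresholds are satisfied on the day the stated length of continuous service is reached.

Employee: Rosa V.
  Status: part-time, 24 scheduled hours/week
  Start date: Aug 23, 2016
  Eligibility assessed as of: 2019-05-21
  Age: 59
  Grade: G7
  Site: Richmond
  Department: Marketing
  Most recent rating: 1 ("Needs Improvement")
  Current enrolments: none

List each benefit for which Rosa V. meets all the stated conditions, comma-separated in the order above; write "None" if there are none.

None

Service from Aug 23, 2016 to 2019-05-21: 1001 days.
Paid Parental Leave — status part-time ✓; 24 hrs/wk < 40 ✗ → not eligible.
Supplemental Life Insurance — service 1001 days ≥ 18 months (≈540 days) ✓; site Richmond ✗ (not Denver) → not eligible.
Transit Subsidy — service 1001 days ≥ 90 days ✓; grade G7 ≥ G7 ✓; 24 hrs/wk < 30 ✗ → not eligible.
Medical Plan — status part-time ✗ (requires full-time, seasonal, or temporary) → not eligible.
Profit Sharing Plan — service 1001 days ≥ 90 days ✓; dept Marketing ✗ → not eligible.
Stock Option Plan — status part-time ✓; service 1001 days ≥ 9 months (≈270 days) ✓; dept Marketing ✗ → not eligible.
Annual Bonus Plan — status part-time ✓ (not excluded); service 1001 days ≥ 180 days ✓; age 59 ≥ 18 ✓; 24 hrs/wk < 40 ✗ → not eligible.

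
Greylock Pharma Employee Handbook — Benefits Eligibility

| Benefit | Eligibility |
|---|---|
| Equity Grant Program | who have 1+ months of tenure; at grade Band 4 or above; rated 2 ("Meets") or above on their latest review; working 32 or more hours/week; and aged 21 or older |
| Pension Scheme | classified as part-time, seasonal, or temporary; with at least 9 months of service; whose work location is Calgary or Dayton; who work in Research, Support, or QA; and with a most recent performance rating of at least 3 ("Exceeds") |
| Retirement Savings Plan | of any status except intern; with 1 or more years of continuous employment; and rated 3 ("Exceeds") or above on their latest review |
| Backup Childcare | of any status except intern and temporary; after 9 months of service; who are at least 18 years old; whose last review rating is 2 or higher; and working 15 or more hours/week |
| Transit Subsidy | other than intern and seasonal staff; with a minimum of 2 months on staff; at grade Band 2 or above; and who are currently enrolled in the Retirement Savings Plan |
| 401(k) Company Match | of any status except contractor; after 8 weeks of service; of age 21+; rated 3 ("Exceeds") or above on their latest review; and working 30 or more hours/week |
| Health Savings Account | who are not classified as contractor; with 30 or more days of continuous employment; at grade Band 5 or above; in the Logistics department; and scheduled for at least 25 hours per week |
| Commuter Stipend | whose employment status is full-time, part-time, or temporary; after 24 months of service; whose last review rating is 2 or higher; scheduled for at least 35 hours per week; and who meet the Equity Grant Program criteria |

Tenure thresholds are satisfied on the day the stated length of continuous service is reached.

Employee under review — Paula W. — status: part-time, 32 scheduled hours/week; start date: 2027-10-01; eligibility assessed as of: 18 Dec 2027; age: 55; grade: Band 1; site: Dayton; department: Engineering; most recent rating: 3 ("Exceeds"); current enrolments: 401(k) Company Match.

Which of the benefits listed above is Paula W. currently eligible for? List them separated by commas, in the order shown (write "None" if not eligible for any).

Service from 2027-10-01 to 18 Dec 2027: 78 days.
Equity Grant Program — service 78 days ≥ 1 month (≈30 days) ✓; grade Band 1 < Band 4 ✗ → not eligible.
Pension Scheme — status part-time ✓; service 78 days < 9 months (≈270 days) ✗ → not eligible.
Retirement Savings Plan — status part-time ✓ (not excluded); service 78 days < 1 year (≈365 days) ✗ → not eligible.
Backup Childcare — status part-time ✓ (not excluded); service 78 days < 9 months (≈270 days) ✗ → not eligible.
Transit Subsidy — status part-time ✓ (not excluded); service 78 days ≥ 2 months (≈60 days) ✓; grade Band 1 < Band 2 ✗ → not eligible.
401(k) Company Match — status part-time ✓ (not excluded); service 78 days ≥ 8 weeks (≈56 days) ✓; age 55 ≥ 21 ✓; rating 3 ≥ 3 ✓; 32 hrs/wk ≥ 30 ✓ → eligible.
Health Savings Account — status part-time ✓ (not excluded); service 78 days ≥ 30 days ✓; grade Band 1 < Band 5 ✗ → not eligible.
Commuter Stipend — status part-time ✓; service 78 days < 24 months (≈720 days) ✗ → not eligible.

401(k) Company Match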